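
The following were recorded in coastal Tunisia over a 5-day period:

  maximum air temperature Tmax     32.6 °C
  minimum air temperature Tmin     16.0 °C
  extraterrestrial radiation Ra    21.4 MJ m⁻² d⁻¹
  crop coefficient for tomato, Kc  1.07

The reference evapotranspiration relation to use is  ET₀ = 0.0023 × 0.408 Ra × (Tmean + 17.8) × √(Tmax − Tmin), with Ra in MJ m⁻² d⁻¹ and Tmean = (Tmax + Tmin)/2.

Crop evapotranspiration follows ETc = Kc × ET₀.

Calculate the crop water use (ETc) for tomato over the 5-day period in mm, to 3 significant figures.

Tmean = (32.6 + 16.0)/2 = 24.30 °C
0.408 Ra = 0.408 × 21.4 = 8.7312 mm/d equivalent
ET₀ = 0.0023 × 8.7312 × (24.30 + 17.8) × √16.6 = 0.0023 × 8.7312 × 42.10 × 4.0743 = 3.4446 mm/d
ETc = Kc × ET₀ = 1.07 × 3.4446 = 3.6857 mm/d
Over 5 days: 3.6857 × 5 = 18.429 mm

18.4 mm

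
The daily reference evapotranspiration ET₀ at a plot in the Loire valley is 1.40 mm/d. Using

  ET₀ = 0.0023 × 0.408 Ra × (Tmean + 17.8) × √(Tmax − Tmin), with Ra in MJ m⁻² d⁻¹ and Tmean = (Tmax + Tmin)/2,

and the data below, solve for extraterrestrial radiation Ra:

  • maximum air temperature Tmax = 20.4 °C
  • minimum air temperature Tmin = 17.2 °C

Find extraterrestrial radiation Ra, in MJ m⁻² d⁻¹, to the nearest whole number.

23 MJ m⁻² d⁻¹

Tmean = (20.4+17.2)/2 = 18.80 °C; ΔT = 3.2
Ra = ET₀ / [0.0023 × 0.408 × (Tmean+17.8) × √ΔT]
   = 1.40 / (0.0023 × 0.408 × 36.60 × 1.7889) = 22.786 MJ m⁻² d⁻¹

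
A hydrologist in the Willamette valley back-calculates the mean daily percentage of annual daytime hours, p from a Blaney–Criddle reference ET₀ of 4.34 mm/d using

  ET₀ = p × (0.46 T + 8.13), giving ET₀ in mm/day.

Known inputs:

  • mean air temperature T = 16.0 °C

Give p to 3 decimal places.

0.280

p = ET₀ / (0.46 T + 8.13) = 4.34 / (0.46 × 16.0 + 8.13) = 4.34 / 15.490 = 0.2802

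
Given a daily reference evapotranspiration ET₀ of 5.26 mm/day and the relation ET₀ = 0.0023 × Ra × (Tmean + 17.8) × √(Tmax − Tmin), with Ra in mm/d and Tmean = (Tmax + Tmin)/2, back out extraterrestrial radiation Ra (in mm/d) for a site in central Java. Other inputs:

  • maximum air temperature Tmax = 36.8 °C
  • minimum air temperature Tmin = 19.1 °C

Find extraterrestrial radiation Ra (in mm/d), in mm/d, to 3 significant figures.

Tmean = 27.95 °C; √ΔT = 4.2071
Ra = ET₀ / [0.0023 × (Tmean+17.8) × √ΔT] = 5.26 / (0.0023 × 45.75 × 4.2071) = 11.882 mm/d

11.9 mm/d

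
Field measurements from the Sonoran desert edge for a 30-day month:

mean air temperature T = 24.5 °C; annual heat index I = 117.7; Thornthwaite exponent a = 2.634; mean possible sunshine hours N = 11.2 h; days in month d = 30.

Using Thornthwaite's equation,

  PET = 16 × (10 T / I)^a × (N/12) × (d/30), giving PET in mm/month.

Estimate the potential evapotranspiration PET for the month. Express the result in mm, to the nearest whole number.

103 mm

10T/I = 10 × 24.5 / 117.7 = 2.0816
(10T/I)^a = 2.0816^2.634 = 6.8970
Uncorrected PET = 16 × 6.8970 = 110.352 mm
Correction = (N/12)(d/30) = (11.2/12)(30/30) = 0.9333
PET = 110.352 × 0.9333 = 102.992 mm/month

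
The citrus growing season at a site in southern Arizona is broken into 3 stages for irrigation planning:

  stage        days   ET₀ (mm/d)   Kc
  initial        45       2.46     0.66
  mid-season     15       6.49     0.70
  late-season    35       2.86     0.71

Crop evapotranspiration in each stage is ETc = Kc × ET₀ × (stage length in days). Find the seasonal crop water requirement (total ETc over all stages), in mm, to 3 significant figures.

initial: 0.66 × 2.46 × 45 = 73.06 mm
mid-season: 0.70 × 6.49 × 15 = 68.15 mm
late-season: 0.71 × 2.86 × 35 = 71.07 mm
Seasonal total = 212.28 mm

212 mm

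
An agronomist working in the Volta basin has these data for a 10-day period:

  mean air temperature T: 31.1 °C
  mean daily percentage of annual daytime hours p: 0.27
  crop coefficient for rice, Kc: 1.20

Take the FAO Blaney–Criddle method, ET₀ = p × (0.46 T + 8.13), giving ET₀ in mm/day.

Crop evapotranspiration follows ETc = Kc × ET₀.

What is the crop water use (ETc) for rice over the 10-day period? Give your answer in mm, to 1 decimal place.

ET₀ = 0.27 × (0.46 × 31.1 + 8.13) = 0.27 × 22.436 = 6.0577 mm/d
ETc = Kc × ET₀ = 1.20 × 6.0577 = 7.2692 mm/d
Over 10 days: 7.2692 × 10 = 72.692 mm

72.7 mm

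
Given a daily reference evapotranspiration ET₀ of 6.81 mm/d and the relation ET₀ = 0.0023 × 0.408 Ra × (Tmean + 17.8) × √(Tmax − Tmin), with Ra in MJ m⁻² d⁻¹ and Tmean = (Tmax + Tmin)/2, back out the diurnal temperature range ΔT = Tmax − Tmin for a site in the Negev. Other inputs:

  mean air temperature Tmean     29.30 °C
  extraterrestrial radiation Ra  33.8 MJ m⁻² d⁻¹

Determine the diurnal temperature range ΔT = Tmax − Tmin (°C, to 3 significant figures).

√ΔT = ET₀ / [0.0023 × 0.408 × Ra × (Tmean+17.8)] = 6.81 / (0.0023 × 13.7904 × 47.10) = 4.5585
ΔT = 4.5585² = 20.780 °C

20.8 °C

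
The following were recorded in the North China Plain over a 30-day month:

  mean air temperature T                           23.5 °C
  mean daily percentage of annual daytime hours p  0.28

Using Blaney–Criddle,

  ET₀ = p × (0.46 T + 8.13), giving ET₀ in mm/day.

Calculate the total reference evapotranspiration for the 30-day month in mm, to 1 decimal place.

159.1 mm

ET₀ = 0.28 × (0.46 × 23.5 + 8.13) = 0.28 × 18.940 = 5.3032 mm/d
Monthly total = 5.3032 × 30 = 159.096 mm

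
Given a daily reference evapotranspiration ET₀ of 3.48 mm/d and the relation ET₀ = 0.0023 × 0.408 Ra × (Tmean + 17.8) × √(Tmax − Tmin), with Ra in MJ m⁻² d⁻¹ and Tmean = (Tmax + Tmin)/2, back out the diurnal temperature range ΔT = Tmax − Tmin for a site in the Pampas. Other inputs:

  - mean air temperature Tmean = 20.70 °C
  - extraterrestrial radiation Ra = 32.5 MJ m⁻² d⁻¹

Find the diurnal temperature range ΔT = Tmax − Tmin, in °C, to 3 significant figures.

√ΔT = ET₀ / [0.0023 × 0.408 × Ra × (Tmean+17.8)] = 3.48 / (0.0023 × 13.2600 × 38.50) = 2.9638
ΔT = 2.9638² = 8.784 °C

8.78 °C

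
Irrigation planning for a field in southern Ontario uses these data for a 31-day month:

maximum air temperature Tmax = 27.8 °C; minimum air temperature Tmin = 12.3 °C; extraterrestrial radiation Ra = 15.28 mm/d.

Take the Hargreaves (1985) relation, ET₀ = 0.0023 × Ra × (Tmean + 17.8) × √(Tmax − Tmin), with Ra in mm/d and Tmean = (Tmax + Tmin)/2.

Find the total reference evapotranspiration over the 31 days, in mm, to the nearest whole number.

162 mm

Tmean = (27.8 + 12.3)/2 = 20.05 °C
ET₀ = 0.0023 × 15.28 × (20.05 + 17.8) × √15.5 = 0.0023 × 15.28 × 37.85 × 3.9370 = 5.2370 mm/d
Over 31 days: 5.2370 × 31 = 162.347 mm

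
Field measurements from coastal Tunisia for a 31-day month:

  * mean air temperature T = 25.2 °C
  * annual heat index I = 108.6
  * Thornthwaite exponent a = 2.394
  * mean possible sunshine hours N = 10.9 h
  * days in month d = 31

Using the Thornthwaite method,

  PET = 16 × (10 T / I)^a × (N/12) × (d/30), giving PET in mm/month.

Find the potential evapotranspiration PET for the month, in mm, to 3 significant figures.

113 mm

10T/I = 10 × 25.2 / 108.6 = 2.3204
(10T/I)^a = 2.3204^2.394 = 7.5017
Uncorrected PET = 16 × 7.5017 = 120.027 mm
Correction = (N/12)(d/30) = (10.9/12)(31/30) = 0.9386
PET = 120.027 × 0.9386 = 112.657 mm/month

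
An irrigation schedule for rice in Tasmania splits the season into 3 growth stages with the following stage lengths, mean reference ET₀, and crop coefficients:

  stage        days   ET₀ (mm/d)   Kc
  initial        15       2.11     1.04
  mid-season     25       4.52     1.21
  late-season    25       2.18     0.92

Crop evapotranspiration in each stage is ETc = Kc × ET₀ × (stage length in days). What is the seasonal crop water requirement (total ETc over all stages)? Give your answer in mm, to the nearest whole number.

220 mm

initial: 1.04 × 2.11 × 15 = 32.92 mm
mid-season: 1.21 × 4.52 × 25 = 136.73 mm
late-season: 0.92 × 2.18 × 25 = 50.14 mm
Seasonal total = 219.79 mm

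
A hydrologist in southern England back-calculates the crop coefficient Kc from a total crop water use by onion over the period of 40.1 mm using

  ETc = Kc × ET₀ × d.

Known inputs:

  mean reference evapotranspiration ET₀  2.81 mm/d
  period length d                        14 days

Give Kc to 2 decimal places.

ETc = Kc × ET₀ × d  ⇒  Kc = ETc / (ET₀ × d)
Kc = 40.1 / (2.81 × 14) = 40.1 / 39.34 = 1.0193

1.02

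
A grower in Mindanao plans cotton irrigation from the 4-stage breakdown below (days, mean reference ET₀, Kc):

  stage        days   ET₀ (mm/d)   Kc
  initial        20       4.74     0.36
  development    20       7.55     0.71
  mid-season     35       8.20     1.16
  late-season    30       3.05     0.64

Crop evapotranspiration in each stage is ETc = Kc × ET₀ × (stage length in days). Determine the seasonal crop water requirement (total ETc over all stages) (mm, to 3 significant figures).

533 mm

initial: 0.36 × 4.74 × 20 = 34.13 mm
development: 0.71 × 7.55 × 20 = 107.21 mm
mid-season: 1.16 × 8.20 × 35 = 332.92 mm
late-season: 0.64 × 3.05 × 30 = 58.56 mm
Seasonal total = 532.82 mm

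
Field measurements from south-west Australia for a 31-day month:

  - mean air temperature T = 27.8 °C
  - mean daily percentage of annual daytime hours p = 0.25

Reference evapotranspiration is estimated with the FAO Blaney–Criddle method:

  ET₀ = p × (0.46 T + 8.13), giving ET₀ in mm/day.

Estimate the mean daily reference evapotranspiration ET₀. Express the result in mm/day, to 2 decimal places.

ET₀ = 0.25 × (0.46 × 27.8 + 8.13) = 0.25 × 20.918 = 5.2295 mm/d

5.23 mm/day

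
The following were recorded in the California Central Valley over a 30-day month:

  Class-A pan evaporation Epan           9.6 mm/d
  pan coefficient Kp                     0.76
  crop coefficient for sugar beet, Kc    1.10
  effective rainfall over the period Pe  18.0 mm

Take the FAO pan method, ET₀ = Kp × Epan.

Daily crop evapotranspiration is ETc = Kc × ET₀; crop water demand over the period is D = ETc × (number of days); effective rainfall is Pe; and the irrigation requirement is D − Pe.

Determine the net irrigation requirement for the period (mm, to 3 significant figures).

223 mm

ET₀ = 0.76 × 9.6 = 7.2960 mm/d
ETc = Kc × ET₀ = 1.10 × 7.2960 = 8.0256 mm/d
Crop demand D = ETc × 30 d = 8.0256 × 30 = 240.768 mm
D − Pe = 240.768 − 18.0 = 222.768 mm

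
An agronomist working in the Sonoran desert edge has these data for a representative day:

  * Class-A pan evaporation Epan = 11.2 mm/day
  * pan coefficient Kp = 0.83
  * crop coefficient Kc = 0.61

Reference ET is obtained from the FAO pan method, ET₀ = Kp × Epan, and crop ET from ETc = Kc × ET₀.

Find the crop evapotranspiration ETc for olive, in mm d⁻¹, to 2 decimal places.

ET₀ = 0.83 × 11.2 = 9.2960 mm/d
ETc = Kc × ET₀ = 0.61 × 9.2960 = 5.6706 mm/d

5.67 mm d⁻¹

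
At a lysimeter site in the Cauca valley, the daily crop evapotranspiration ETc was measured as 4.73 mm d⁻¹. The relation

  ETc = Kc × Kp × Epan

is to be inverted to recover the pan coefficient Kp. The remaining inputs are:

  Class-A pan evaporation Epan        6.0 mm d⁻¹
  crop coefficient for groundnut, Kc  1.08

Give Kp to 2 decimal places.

ETc = Kc × Kp × Epan  ⇒  Kp = ETc / (Kc × Epan)
Kp = 4.73 / (1.08 × 6.0) = 4.73 / 6.480 = 0.7299

0.73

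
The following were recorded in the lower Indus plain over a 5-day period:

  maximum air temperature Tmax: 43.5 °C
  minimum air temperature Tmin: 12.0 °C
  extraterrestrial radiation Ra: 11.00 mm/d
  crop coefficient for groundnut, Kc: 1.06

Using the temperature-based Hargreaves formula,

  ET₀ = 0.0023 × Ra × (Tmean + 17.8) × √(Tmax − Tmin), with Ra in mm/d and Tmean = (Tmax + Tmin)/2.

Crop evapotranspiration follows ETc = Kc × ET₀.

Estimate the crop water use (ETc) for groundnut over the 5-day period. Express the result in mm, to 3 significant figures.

Tmean = (43.5 + 12.0)/2 = 27.75 °C
ET₀ = 0.0023 × 11.00 × (27.75 + 17.8) × √31.5 = 0.0023 × 11.00 × 45.55 × 5.6125 = 6.4679 mm/d
ETc = Kc × ET₀ = 1.06 × 6.4679 = 6.8560 mm/d
Over 5 days: 6.8560 × 5 = 34.280 mm

34.3 mm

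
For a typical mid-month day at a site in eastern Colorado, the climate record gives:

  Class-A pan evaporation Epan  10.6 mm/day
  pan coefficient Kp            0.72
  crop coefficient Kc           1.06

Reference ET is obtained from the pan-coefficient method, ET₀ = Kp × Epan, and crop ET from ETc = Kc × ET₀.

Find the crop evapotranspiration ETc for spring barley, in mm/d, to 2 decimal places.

ET₀ = 0.72 × 10.6 = 7.6320 mm/d
ETc = Kc × ET₀ = 1.06 × 7.6320 = 8.0899 mm/d

8.09 mm/d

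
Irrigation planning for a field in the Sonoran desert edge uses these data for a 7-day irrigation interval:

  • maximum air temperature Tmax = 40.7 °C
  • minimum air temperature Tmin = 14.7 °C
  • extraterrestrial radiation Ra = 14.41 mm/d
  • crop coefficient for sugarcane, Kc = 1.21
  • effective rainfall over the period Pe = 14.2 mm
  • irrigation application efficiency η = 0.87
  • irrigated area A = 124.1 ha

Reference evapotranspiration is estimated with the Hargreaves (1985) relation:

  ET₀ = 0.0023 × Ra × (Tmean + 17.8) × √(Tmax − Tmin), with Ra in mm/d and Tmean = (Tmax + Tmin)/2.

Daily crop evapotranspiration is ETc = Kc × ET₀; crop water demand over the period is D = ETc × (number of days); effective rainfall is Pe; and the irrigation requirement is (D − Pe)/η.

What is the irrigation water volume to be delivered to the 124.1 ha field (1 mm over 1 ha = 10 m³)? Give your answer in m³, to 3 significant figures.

Tmean = (40.7 + 14.7)/2 = 27.70 °C
ET₀ = 0.0023 × 14.41 × (27.70 + 17.8) × √26.0 = 0.0023 × 14.41 × 45.50 × 5.0990 = 7.6893 mm/d
ETc = Kc × ET₀ = 1.21 × 7.6893 = 9.3041 mm/d
Crop demand D = ETc × 7 d = 9.3041 × 7 = 65.129 mm
D − Pe = 65.129 − 14.2 = 50.929 mm
Gross irrigation = 50.929 / 0.87 = 58.539 mm
Volume = 58.539 mm × 124.1 ha × 10 = 72646.9 m³

72600 m³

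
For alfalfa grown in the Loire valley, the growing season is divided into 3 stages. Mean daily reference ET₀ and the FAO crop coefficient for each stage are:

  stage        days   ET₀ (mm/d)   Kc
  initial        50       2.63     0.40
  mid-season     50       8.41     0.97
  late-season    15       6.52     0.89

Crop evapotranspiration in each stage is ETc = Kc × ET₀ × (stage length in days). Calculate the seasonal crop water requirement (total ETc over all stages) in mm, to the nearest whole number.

548 mm

initial: 0.40 × 2.63 × 50 = 52.60 mm
mid-season: 0.97 × 8.41 × 50 = 407.89 mm
late-season: 0.89 × 6.52 × 15 = 87.04 mm
Seasonal total = 547.53 mm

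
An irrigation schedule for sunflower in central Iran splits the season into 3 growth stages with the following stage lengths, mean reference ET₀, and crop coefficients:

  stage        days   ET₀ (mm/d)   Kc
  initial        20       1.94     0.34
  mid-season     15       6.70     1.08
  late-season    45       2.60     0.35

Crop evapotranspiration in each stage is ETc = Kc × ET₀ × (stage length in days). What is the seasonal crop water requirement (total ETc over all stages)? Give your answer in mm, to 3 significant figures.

163 mm

initial: 0.34 × 1.94 × 20 = 13.19 mm
mid-season: 1.08 × 6.70 × 15 = 108.54 mm
late-season: 0.35 × 2.60 × 45 = 40.95 mm
Seasonal total = 162.68 mm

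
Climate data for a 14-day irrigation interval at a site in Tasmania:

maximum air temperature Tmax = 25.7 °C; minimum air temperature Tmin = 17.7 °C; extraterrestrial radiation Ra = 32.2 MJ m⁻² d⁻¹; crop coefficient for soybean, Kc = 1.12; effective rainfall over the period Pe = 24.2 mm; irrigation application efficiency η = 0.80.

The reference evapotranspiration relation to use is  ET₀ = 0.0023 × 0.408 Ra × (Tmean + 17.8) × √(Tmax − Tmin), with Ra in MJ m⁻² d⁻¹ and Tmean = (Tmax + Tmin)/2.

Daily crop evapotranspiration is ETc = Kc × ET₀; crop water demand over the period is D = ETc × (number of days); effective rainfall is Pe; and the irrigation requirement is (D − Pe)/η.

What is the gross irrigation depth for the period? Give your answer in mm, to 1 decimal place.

Tmean = (25.7 + 17.7)/2 = 21.70 °C
0.408 Ra = 0.408 × 32.2 = 13.1376 mm/d equivalent
ET₀ = 0.0023 × 13.1376 × (21.70 + 17.8) × √8.0 = 0.0023 × 13.1376 × 39.50 × 2.8284 = 3.3758 mm/d
ETc = Kc × ET₀ = 1.12 × 3.3758 = 3.7809 mm/d
Crop demand D = ETc × 14 d = 3.7809 × 14 = 52.933 mm
D − Pe = 52.933 − 24.2 = 28.733 mm
Gross irrigation = 28.733 / 0.80 = 35.916 mm

35.9 mm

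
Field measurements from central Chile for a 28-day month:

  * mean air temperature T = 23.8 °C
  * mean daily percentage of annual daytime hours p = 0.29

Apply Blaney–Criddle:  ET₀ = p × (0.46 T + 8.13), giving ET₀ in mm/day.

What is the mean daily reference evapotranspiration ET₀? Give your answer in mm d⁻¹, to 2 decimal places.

ET₀ = 0.29 × (0.46 × 23.8 + 8.13) = 0.29 × 19.078 = 5.5326 mm/d

5.53 mm d⁻¹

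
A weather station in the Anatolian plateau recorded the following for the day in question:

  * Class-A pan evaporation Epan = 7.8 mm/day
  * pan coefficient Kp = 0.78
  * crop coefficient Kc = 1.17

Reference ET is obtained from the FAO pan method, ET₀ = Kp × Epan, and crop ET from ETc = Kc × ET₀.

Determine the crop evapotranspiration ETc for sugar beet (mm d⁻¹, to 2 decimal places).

7.12 mm d⁻¹

ET₀ = 0.78 × 7.8 = 6.0840 mm/d
ETc = Kc × ET₀ = 1.17 × 6.0840 = 7.1183 mm/d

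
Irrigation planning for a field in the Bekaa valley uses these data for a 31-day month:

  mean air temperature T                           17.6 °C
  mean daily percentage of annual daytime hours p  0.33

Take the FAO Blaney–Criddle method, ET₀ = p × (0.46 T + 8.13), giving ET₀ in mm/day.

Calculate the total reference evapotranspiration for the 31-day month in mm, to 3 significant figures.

ET₀ = 0.33 × (0.46 × 17.6 + 8.13) = 0.33 × 16.226 = 5.3546 mm/d
Monthly total = 5.3546 × 31 = 165.993 mm

166 mm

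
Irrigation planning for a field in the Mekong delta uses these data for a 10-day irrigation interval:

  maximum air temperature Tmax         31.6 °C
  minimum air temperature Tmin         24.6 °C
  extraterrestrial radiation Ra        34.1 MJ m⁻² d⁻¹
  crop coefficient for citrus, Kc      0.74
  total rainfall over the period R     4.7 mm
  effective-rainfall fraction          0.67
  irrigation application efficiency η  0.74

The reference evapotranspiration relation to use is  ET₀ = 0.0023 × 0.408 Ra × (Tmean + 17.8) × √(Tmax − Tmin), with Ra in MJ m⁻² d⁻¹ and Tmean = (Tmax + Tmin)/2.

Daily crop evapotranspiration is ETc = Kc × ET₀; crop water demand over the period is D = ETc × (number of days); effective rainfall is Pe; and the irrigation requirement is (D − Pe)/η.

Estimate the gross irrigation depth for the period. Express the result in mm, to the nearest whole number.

Tmean = (31.6 + 24.6)/2 = 28.10 °C
0.408 Ra = 0.408 × 34.1 = 13.9128 mm/d equivalent
ET₀ = 0.0023 × 13.9128 × (28.10 + 17.8) × √7.0 = 0.0023 × 13.9128 × 45.90 × 2.6458 = 3.8861 mm/d
ETc = Kc × ET₀ = 0.74 × 3.8861 = 2.8757 mm/d
Crop demand D = ETc × 10 d = 2.8757 × 10 = 28.757 mm
Pe = 0.67 × 4.7 = 3.149 mm
D − Pe = 28.757 − 3.149 = 25.608 mm
Gross irrigation = 25.608 / 0.74 = 34.605 mm

35 mm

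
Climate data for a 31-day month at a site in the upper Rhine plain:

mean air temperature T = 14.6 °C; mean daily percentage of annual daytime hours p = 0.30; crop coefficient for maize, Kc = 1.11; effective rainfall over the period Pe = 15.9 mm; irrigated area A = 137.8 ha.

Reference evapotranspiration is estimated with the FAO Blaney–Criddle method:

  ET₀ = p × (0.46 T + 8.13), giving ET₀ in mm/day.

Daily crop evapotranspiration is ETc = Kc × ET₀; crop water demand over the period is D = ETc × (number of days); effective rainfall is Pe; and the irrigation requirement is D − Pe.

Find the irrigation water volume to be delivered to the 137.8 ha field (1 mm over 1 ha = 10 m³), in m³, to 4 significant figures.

ET₀ = 0.30 × (0.46 × 14.6 + 8.13) = 0.30 × 14.846 = 4.4538 mm/d
ETc = Kc × ET₀ = 1.11 × 4.4538 = 4.9437 mm/d
Crop demand D = ETc × 31 d = 4.9437 × 31 = 153.255 mm
D − Pe = 153.255 − 15.9 = 137.355 mm
Volume = 137.355 mm × 137.8 ha × 10 = 189275.2 m³

189300 m³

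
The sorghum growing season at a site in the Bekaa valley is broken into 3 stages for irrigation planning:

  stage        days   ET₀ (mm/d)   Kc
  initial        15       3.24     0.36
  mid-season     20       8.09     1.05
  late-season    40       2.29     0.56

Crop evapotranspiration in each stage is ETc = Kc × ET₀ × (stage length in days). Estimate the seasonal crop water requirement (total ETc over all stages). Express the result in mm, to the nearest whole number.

239 mm

initial: 0.36 × 3.24 × 15 = 17.50 mm
mid-season: 1.05 × 8.09 × 20 = 169.89 mm
late-season: 0.56 × 2.29 × 40 = 51.30 mm
Seasonal total = 238.69 mm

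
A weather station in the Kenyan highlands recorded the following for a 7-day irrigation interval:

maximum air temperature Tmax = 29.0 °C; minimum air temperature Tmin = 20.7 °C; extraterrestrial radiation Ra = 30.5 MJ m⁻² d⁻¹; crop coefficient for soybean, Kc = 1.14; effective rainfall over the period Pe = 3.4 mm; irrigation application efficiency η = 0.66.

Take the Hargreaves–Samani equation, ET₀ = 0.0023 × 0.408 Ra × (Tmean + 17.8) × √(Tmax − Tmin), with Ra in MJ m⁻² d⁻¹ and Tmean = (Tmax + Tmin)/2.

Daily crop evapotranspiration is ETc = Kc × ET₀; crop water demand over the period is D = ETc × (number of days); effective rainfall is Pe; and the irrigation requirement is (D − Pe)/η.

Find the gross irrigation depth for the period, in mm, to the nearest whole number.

Tmean = (29.0 + 20.7)/2 = 24.85 °C
0.408 Ra = 0.408 × 30.5 = 12.4440 mm/d equivalent
ET₀ = 0.0023 × 12.4440 × (24.85 + 17.8) × √8.3 = 0.0023 × 12.4440 × 42.65 × 2.8810 = 3.5168 mm/d
ETc = Kc × ET₀ = 1.14 × 3.5168 = 4.0092 mm/d
Crop demand D = ETc × 7 d = 4.0092 × 7 = 28.064 mm
D − Pe = 28.064 − 3.4 = 24.664 mm
Gross irrigation = 24.664 / 0.66 = 37.370 mm

37 mm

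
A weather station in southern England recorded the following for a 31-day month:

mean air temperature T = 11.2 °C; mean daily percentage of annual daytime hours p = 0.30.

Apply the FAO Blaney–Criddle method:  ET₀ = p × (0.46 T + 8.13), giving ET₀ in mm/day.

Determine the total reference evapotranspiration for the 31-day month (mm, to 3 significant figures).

124 mm

ET₀ = 0.30 × (0.46 × 11.2 + 8.13) = 0.30 × 13.282 = 3.9846 mm/d
Monthly total = 3.9846 × 31 = 123.523 mm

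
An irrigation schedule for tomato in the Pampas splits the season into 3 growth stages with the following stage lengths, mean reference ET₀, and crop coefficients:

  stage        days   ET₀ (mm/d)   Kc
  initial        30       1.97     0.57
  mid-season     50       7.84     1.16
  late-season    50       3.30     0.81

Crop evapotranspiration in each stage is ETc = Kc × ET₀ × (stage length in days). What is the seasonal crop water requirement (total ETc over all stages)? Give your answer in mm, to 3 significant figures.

622 mm

initial: 0.57 × 1.97 × 30 = 33.69 mm
mid-season: 1.16 × 7.84 × 50 = 454.72 mm
late-season: 0.81 × 3.30 × 50 = 133.65 mm
Seasonal total = 622.06 mm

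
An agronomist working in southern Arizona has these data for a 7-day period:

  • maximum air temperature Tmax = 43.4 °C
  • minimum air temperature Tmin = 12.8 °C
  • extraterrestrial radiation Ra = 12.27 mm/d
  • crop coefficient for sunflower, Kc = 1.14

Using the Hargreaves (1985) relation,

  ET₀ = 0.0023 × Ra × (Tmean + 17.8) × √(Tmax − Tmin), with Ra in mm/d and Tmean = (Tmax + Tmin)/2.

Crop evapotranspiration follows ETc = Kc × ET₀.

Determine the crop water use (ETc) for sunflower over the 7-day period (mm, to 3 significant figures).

57.2 mm

Tmean = (43.4 + 12.8)/2 = 28.10 °C
ET₀ = 0.0023 × 12.27 × (28.10 + 17.8) × √30.6 = 0.0023 × 12.27 × 45.90 × 5.5317 = 7.1655 mm/d
ETc = Kc × ET₀ = 1.14 × 7.1655 = 8.1687 mm/d
Over 7 days: 8.1687 × 7 = 57.181 mm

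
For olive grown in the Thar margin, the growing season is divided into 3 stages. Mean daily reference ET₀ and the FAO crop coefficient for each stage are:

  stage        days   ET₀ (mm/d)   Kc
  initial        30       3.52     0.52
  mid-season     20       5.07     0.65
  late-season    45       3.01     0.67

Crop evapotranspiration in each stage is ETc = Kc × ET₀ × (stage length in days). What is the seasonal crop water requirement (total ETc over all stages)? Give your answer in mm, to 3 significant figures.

initial: 0.52 × 3.52 × 30 = 54.91 mm
mid-season: 0.65 × 5.07 × 20 = 65.91 mm
late-season: 0.67 × 3.01 × 45 = 90.75 mm
Seasonal total = 211.57 mm

212 mm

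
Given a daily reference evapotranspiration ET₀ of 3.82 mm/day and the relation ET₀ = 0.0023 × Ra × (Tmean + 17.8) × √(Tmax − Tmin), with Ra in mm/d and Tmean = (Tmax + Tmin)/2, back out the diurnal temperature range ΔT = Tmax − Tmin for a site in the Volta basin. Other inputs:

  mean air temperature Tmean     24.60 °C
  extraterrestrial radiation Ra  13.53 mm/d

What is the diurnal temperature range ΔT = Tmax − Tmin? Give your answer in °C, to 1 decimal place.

√ΔT = ET₀ / [0.0023 × Ra × (Tmean+17.8)] = 3.82 / (0.0023 × 13.53 × 42.40) = 2.8952
ΔT = 2.8952² = 8.382 °C

8.4 °C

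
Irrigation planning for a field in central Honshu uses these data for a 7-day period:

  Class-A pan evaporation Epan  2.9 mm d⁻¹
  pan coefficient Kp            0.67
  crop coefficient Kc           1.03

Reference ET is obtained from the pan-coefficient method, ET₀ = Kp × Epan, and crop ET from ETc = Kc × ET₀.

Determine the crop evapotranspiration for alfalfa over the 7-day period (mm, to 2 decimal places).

ET₀ = 0.67 × 2.9 = 1.9430 mm/d
ETc = Kc × ET₀ = 1.03 × 1.9430 = 2.0013 mm/d
Over 7 days: 2.0013 × 7 = 14.009 mm

14.01 mm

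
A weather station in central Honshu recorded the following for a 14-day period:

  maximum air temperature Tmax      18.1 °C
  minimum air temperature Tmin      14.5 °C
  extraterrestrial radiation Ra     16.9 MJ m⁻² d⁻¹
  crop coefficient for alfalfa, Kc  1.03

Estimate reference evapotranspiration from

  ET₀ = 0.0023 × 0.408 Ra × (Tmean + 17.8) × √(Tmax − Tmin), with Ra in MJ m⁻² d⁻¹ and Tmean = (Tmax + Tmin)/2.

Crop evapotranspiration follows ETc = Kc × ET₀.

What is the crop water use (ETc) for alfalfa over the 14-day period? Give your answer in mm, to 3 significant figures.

Tmean = (18.1 + 14.5)/2 = 16.30 °C
0.408 Ra = 0.408 × 16.9 = 6.8952 mm/d equivalent
ET₀ = 0.0023 × 6.8952 × (16.30 + 17.8) × √3.6 = 0.0023 × 6.8952 × 34.10 × 1.8974 = 1.0261 mm/d
ETc = Kc × ET₀ = 1.03 × 1.0261 = 1.0569 mm/d
Over 14 days: 1.0569 × 14 = 14.797 mm

14.8 mm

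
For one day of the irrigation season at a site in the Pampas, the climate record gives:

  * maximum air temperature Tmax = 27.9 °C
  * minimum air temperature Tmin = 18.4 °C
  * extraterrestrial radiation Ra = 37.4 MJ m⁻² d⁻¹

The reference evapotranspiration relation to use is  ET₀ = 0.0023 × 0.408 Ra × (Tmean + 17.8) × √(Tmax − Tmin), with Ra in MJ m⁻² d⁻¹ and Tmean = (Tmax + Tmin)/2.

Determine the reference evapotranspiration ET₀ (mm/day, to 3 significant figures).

4.43 mm/day

Tmean = (27.9 + 18.4)/2 = 23.15 °C
0.408 Ra = 0.408 × 37.4 = 15.2592 mm/d equivalent
ET₀ = 0.0023 × 15.2592 × (23.15 + 17.8) × √9.5 = 0.0023 × 15.2592 × 40.95 × 3.0822 = 4.4297 mm/d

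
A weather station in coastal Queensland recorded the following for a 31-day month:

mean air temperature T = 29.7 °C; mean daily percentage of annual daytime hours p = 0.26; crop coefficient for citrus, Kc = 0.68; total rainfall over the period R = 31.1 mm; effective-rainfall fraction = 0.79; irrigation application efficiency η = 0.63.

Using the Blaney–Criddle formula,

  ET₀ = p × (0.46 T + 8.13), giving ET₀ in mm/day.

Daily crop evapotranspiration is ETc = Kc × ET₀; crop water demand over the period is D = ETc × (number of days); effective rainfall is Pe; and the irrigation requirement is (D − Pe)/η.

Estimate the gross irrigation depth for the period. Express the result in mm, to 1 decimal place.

150.6 mm

ET₀ = 0.26 × (0.46 × 29.7 + 8.13) = 0.26 × 21.792 = 5.6659 mm/d
ETc = Kc × ET₀ = 0.68 × 5.6659 = 3.8528 mm/d
Crop demand D = ETc × 31 d = 3.8528 × 31 = 119.437 mm
Pe = 0.79 × 31.1 = 24.569 mm
D − Pe = 119.437 − 24.569 = 94.868 mm
Gross irrigation = 94.868 / 0.63 = 150.584 mm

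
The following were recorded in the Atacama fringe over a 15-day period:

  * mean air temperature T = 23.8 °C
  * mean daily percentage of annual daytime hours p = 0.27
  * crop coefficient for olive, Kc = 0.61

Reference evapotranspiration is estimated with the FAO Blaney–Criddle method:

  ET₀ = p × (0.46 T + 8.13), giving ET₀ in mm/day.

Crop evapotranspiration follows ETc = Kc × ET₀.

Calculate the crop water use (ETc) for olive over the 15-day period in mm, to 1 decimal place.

47.1 mm

ET₀ = 0.27 × (0.46 × 23.8 + 8.13) = 0.27 × 19.078 = 5.1511 mm/d
ETc = Kc × ET₀ = 0.61 × 5.1511 = 3.1422 mm/d
Over 15 days: 3.1422 × 15 = 47.133 mm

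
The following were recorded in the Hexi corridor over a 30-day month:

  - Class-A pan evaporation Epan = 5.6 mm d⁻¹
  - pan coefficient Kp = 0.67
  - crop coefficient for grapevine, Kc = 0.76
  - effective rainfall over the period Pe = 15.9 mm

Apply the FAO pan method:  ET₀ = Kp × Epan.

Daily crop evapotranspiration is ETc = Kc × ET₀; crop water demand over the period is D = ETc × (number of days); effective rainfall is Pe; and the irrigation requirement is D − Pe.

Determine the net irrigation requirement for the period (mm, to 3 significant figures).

69.6 mm

ET₀ = 0.67 × 5.6 = 3.7520 mm/d
ETc = Kc × ET₀ = 0.76 × 3.7520 = 2.8515 mm/d
Crop demand D = ETc × 30 d = 2.8515 × 30 = 85.545 mm
D − Pe = 85.545 − 15.9 = 69.645 mm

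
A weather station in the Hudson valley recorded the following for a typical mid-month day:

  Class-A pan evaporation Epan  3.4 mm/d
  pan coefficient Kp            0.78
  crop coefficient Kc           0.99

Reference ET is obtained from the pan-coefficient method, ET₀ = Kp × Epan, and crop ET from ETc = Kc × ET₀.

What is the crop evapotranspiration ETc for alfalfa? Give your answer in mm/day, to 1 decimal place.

2.6 mm/day

ET₀ = 0.78 × 3.4 = 2.6520 mm/d
ETc = Kc × ET₀ = 0.99 × 2.6520 = 2.6255 mm/d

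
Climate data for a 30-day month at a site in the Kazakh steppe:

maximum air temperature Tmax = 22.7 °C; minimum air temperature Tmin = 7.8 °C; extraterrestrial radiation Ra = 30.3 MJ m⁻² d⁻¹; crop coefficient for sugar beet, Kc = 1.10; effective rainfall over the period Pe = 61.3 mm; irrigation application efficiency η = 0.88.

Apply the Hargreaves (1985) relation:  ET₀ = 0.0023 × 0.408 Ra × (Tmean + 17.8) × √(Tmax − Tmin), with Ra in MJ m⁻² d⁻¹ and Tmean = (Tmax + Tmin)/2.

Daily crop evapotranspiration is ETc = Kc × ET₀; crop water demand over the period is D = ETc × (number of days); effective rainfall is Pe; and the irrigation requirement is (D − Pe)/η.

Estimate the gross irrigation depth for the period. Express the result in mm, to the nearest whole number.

66 mm

Tmean = (22.7 + 7.8)/2 = 15.25 °C
0.408 Ra = 0.408 × 30.3 = 12.3624 mm/d equivalent
ET₀ = 0.0023 × 12.3624 × (15.25 + 17.8) × √14.9 = 0.0023 × 12.3624 × 33.05 × 3.8601 = 3.6274 mm/d
ETc = Kc × ET₀ = 1.10 × 3.6274 = 3.9901 mm/d
Crop demand D = ETc × 30 d = 3.9901 × 30 = 119.703 mm
D − Pe = 119.703 − 61.3 = 58.403 mm
Gross irrigation = 58.403 / 0.88 = 66.367 mm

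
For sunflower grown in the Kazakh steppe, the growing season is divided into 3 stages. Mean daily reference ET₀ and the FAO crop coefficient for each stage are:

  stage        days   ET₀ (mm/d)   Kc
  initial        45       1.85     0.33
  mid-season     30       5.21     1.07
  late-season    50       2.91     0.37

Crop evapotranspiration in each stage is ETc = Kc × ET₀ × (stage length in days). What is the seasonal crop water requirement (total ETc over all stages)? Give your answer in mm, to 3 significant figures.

initial: 0.33 × 1.85 × 45 = 27.47 mm
mid-season: 1.07 × 5.21 × 30 = 167.24 mm
late-season: 0.37 × 2.91 × 50 = 53.84 mm
Seasonal total = 248.55 mm

249 mm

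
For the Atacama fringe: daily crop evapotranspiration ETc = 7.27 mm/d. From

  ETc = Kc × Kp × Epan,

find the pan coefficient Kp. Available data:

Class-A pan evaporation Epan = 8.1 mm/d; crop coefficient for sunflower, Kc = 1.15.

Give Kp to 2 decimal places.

ETc = Kc × Kp × Epan  ⇒  Kp = ETc / (Kc × Epan)
Kp = 7.27 / (1.15 × 8.1) = 7.27 / 9.315 = 0.7805

0.78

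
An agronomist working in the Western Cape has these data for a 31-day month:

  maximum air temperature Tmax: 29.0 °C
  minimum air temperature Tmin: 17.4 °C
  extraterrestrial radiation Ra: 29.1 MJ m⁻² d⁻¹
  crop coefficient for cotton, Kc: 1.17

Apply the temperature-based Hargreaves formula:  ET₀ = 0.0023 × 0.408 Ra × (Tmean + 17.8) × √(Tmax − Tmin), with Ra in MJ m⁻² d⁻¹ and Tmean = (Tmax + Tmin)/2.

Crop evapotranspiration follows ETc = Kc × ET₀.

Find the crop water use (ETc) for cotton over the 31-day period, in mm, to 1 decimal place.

138.3 mm

Tmean = (29.0 + 17.4)/2 = 23.20 °C
0.408 Ra = 0.408 × 29.1 = 11.8728 mm/d equivalent
ET₀ = 0.0023 × 11.8728 × (23.20 + 17.8) × √11.6 = 0.0023 × 11.8728 × 41.00 × 3.4059 = 3.8133 mm/d
ETc = Kc × ET₀ = 1.17 × 3.8133 = 4.4616 mm/d
Over 31 days: 4.4616 × 31 = 138.310 mm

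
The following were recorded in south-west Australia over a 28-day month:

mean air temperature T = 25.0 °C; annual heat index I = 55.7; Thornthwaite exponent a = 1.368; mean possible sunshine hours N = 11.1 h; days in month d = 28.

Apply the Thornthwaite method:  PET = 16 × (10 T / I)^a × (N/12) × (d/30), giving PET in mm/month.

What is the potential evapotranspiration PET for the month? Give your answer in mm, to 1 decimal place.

10T/I = 10 × 25.0 / 55.7 = 4.4883
(10T/I)^a = 4.4883^1.368 = 7.7992
Uncorrected PET = 16 × 7.7992 = 124.787 mm
Correction = (N/12)(d/30) = (11.1/12)(28/30) = 0.8633
PET = 124.787 × 0.8633 = 107.729 mm/month

107.7 mm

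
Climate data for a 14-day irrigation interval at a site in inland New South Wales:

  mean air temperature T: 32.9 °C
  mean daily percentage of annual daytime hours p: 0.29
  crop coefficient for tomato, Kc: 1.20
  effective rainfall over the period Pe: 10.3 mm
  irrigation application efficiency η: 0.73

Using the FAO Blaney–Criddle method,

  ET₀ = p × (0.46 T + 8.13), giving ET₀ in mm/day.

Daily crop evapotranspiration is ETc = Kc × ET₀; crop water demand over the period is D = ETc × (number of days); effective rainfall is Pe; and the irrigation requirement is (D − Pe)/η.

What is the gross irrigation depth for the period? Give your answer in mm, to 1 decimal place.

141.2 mm

ET₀ = 0.29 × (0.46 × 32.9 + 8.13) = 0.29 × 23.264 = 6.7466 mm/d
ETc = Kc × ET₀ = 1.20 × 6.7466 = 8.0959 mm/d
Crop demand D = ETc × 14 d = 8.0959 × 14 = 113.343 mm
D − Pe = 113.343 − 10.3 = 103.043 mm
Gross irrigation = 103.043 / 0.73 = 141.155 mm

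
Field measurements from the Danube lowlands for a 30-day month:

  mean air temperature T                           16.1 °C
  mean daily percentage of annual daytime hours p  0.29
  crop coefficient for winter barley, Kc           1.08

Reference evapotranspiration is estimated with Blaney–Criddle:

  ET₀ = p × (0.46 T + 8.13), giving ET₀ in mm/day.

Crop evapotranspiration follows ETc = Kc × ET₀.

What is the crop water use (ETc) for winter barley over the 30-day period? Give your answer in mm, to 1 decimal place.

146.0 mm

ET₀ = 0.29 × (0.46 × 16.1 + 8.13) = 0.29 × 15.536 = 4.5054 mm/d
ETc = Kc × ET₀ = 1.08 × 4.5054 = 4.8658 mm/d
Over 30 days: 4.8658 × 30 = 145.974 mm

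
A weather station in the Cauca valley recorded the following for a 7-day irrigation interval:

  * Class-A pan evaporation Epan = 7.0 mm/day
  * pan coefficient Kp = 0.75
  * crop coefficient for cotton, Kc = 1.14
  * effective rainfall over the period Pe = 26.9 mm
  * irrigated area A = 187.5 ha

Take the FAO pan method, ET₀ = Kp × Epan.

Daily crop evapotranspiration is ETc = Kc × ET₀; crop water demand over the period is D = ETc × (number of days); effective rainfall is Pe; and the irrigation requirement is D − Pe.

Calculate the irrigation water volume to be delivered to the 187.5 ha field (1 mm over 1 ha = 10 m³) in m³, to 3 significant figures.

ET₀ = 0.75 × 7.0 = 5.2500 mm/d
ETc = Kc × ET₀ = 1.14 × 5.2500 = 5.9850 mm/d
Crop demand D = ETc × 7 d = 5.9850 × 7 = 41.895 mm
D − Pe = 41.895 − 26.9 = 14.995 mm
Volume = 14.995 mm × 187.5 ha × 10 = 28115.6 m³

28100 m³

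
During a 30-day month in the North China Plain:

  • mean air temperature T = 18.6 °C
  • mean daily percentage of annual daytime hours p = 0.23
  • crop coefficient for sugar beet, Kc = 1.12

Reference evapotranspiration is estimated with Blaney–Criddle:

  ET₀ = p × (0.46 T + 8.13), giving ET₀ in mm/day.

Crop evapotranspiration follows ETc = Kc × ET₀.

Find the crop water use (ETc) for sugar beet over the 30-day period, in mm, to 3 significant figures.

ET₀ = 0.23 × (0.46 × 18.6 + 8.13) = 0.23 × 16.686 = 3.8378 mm/d
ETc = Kc × ET₀ = 1.12 × 3.8378 = 4.2983 mm/d
Over 30 days: 4.2983 × 30 = 128.949 mm

129 mm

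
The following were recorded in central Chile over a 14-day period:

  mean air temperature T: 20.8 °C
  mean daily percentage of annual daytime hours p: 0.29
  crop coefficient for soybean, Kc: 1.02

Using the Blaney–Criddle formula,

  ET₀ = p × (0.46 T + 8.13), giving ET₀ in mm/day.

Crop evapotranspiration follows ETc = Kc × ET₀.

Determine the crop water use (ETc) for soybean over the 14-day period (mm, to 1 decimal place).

ET₀ = 0.29 × (0.46 × 20.8 + 8.13) = 0.29 × 17.698 = 5.1324 mm/d
ETc = Kc × ET₀ = 1.02 × 5.1324 = 5.2350 mm/d
Over 14 days: 5.2350 × 14 = 73.290 mm

73.3 mm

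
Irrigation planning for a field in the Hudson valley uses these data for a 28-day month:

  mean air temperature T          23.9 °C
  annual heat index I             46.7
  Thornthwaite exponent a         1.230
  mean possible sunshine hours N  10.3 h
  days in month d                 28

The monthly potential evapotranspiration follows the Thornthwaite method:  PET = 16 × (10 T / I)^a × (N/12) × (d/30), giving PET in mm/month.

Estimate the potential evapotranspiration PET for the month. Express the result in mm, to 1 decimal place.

95.5 mm

10T/I = 10 × 23.9 / 46.7 = 5.1178
(10T/I)^a = 5.1178^1.230 = 7.4503
Uncorrected PET = 16 × 7.4503 = 119.205 mm
Correction = (N/12)(d/30) = (10.3/12)(28/30) = 0.8011
PET = 119.205 × 0.8011 = 95.495 mm/month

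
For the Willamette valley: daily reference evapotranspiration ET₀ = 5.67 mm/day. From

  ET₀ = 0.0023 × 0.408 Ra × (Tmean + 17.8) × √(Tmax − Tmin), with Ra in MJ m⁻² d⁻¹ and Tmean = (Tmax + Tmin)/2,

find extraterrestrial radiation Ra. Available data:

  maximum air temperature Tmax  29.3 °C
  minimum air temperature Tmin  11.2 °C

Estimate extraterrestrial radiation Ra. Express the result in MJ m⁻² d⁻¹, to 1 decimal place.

Tmean = (29.3+11.2)/2 = 20.25 °C; ΔT = 18.1
Ra = ET₀ / [0.0023 × 0.408 × (Tmean+17.8) × √ΔT]
   = 5.67 / (0.0023 × 0.408 × 38.05 × 4.2544) = 37.325 MJ m⁻² d⁻¹

37.3 MJ m⁻² d⁻¹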